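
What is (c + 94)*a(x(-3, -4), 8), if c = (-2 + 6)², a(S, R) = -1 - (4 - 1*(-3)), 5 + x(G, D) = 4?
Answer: -880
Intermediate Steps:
x(G, D) = -1 (x(G, D) = -5 + 4 = -1)
a(S, R) = -8 (a(S, R) = -1 - (4 + 3) = -1 - 1*7 = -1 - 7 = -8)
c = 16 (c = 4² = 16)
(c + 94)*a(x(-3, -4), 8) = (16 + 94)*(-8) = 110*(-8) = -880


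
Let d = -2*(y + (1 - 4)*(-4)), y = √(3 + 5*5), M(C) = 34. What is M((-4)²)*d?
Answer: -816 - 136*√7 ≈ -1175.8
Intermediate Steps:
y = 2*√7 (y = √(3 + 25) = √28 = 2*√7 ≈ 5.2915)
d = -24 - 4*√7 (d = -2*(2*√7 + (1 - 4)*(-4)) = -2*(2*√7 - 3*(-4)) = -2*(2*√7 + 12) = -2*(12 + 2*√7) = -24 - 4*√7 ≈ -34.583)
M((-4)²)*d = 34*(-24 - 4*√7) = -816 - 136*√7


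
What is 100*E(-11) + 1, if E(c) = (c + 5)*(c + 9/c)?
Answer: 78011/11 ≈ 7091.9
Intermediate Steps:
E(c) = (5 + c)*(c + 9/c)
100*E(-11) + 1 = 100*(9 + (-11)**2 + 5*(-11) + 45/(-11)) + 1 = 100*(9 + 121 - 55 + 45*(-1/11)) + 1 = 100*(9 + 121 - 55 - 45/11) + 1 = 100*(780/11) + 1 = 78000/11 + 1 = 78011/11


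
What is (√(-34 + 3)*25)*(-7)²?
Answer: 1225*I*√31 ≈ 6820.5*I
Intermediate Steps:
(√(-34 + 3)*25)*(-7)² = (√(-31)*25)*49 = ((I*√31)*25)*49 = (25*I*√31)*49 = 1225*I*√31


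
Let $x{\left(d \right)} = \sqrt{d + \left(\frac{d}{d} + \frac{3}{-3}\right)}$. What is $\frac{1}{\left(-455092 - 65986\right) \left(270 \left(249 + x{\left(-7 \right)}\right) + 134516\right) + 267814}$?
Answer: $\frac{i}{18 \left(- 5840285243 i + 7816170 \sqrt{7}\right)} \approx -9.5123 \cdot 10^{-12} + 3.3682 \cdot 10^{-14} i$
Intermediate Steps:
$x{\left(d \right)} = \sqrt{d}$ ($x{\left(d \right)} = \sqrt{d + \left(1 + 3 \left(- \frac{1}{3}\right)\right)} = \sqrt{d + \left(1 - 1\right)} = \sqrt{d + 0} = \sqrt{d}$)
$\frac{1}{\left(-455092 - 65986\right) \left(270 \left(249 + x{\left(-7 \right)}\right) + 134516\right) + 267814} = \frac{1}{\left(-455092 - 65986\right) \left(270 \left(249 + \sqrt{-7}\right) + 134516\right) + 267814} = \frac{1}{- 521078 \left(270 \left(249 + i \sqrt{7}\right) + 134516\right) + 267814} = \frac{1}{- 521078 \left(\left(67230 + 270 i \sqrt{7}\right) + 134516\right) + 267814} = \frac{1}{- 521078 \left(201746 + 270 i \sqrt{7}\right) + 267814} = \frac{1}{\left(-105125402188 - 140691060 i \sqrt{7}\right) + 267814} = \frac{1}{-105125134374 - 140691060 i \sqrt{7}}$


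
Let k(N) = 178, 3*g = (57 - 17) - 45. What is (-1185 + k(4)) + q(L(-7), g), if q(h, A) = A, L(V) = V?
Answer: -3026/3 ≈ -1008.7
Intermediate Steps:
g = -5/3 (g = ((57 - 17) - 45)/3 = (40 - 45)/3 = (1/3)*(-5) = -5/3 ≈ -1.6667)
(-1185 + k(4)) + q(L(-7), g) = (-1185 + 178) - 5/3 = -1007 - 5/3 = -3026/3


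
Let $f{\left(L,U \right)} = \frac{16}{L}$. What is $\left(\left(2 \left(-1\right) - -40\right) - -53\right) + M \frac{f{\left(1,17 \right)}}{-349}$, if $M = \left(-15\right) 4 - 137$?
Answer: $\frac{34911}{349} \approx 100.03$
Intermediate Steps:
$M = -197$ ($M = -60 - 137 = -197$)
$\left(\left(2 \left(-1\right) - -40\right) - -53\right) + M \frac{f{\left(1,17 \right)}}{-349} = \left(\left(2 \left(-1\right) - -40\right) - -53\right) - 197 \frac{16 \cdot 1^{-1}}{-349} = \left(\left(-2 + 40\right) + 53\right) - 197 \cdot 16 \cdot 1 \left(- \frac{1}{349}\right) = \left(38 + 53\right) - 197 \cdot 16 \left(- \frac{1}{349}\right) = 91 - - \frac{3152}{349} = 91 + \frac{3152}{349} = \frac{34911}{349}$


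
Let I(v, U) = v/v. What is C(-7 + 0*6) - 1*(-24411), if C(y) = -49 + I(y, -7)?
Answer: 24363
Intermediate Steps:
I(v, U) = 1
C(y) = -48 (C(y) = -49 + 1 = -48)
C(-7 + 0*6) - 1*(-24411) = -48 - 1*(-24411) = -48 + 24411 = 24363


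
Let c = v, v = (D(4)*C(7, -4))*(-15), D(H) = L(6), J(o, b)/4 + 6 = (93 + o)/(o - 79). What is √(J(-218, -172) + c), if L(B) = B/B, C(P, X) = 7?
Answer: I*√1247829/99 ≈ 11.283*I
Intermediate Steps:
J(o, b) = -24 + 4*(93 + o)/(-79 + o) (J(o, b) = -24 + 4*((93 + o)/(o - 79)) = -24 + 4*((93 + o)/(-79 + o)) = -24 + 4*(93 + o)/(-79 + o))
L(B) = 1
D(H) = 1
v = -105 (v = (1*7)*(-15) = 7*(-15) = -105)
c = -105
√(J(-218, -172) + c) = √(4*(567 - 5*(-218))/(-79 - 218) - 105) = √(4*(567 + 1090)/(-297) - 105) = √(4*(-1/297)*1657 - 105) = √(-6628/297 - 105) = √(-37813/297) = I*√1247829/99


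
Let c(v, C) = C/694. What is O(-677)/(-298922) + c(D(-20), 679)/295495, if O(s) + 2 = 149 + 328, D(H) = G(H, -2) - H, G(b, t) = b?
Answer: -24301739678/15325247433665 ≈ -0.0015857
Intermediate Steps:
D(H) = 0 (D(H) = H - H = 0)
c(v, C) = C/694 (c(v, C) = C*(1/694) = C/694)
O(s) = 475 (O(s) = -2 + (149 + 328) = -2 + 477 = 475)
O(-677)/(-298922) + c(D(-20), 679)/295495 = 475/(-298922) + ((1/694)*679)/295495 = 475*(-1/298922) + (679/694)*(1/295495) = -475/298922 + 679/205073530 = -24301739678/15325247433665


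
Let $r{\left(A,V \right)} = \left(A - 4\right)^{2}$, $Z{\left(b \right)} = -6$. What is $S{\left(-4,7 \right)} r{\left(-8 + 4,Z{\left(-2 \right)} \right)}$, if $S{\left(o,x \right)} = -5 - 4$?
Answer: $-576$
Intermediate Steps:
$S{\left(o,x \right)} = -9$ ($S{\left(o,x \right)} = -5 - 4 = -9$)
$r{\left(A,V \right)} = \left(-4 + A\right)^{2}$
$S{\left(-4,7 \right)} r{\left(-8 + 4,Z{\left(-2 \right)} \right)} = - 9 \left(-4 + \left(-8 + 4\right)\right)^{2} = - 9 \left(-4 - 4\right)^{2} = - 9 \left(-8\right)^{2} = \left(-9\right) 64 = -576$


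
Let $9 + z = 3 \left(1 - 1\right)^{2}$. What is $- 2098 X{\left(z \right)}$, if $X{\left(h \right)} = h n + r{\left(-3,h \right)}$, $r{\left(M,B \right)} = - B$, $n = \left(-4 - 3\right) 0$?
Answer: $-18882$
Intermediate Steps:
$n = 0$ ($n = \left(-7\right) 0 = 0$)
$z = -9$ ($z = -9 + 3 \left(1 - 1\right)^{2} = -9 + 3 \cdot 0^{2} = -9 + 3 \cdot 0 = -9 + 0 = -9$)
$X{\left(h \right)} = - h$ ($X{\left(h \right)} = h 0 - h = 0 - h = - h$)
$- 2098 X{\left(z \right)} = - 2098 \left(\left(-1\right) \left(-9\right)\right) = \left(-2098\right) 9 = -18882$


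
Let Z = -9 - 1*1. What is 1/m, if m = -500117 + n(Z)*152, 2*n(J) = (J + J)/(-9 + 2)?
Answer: -7/3499299 ≈ -2.0004e-6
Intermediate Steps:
Z = -10 (Z = -9 - 1 = -10)
n(J) = -J/7 (n(J) = ((J + J)/(-9 + 2))/2 = ((2*J)/(-7))/2 = ((2*J)*(-1/7))/2 = (-2*J/7)/2 = -J/7)
m = -3499299/7 (m = -500117 - 1/7*(-10)*152 = -500117 + (10/7)*152 = -500117 + 1520/7 = -3499299/7 ≈ -4.9990e+5)
1/m = 1/(-3499299/7) = -7/3499299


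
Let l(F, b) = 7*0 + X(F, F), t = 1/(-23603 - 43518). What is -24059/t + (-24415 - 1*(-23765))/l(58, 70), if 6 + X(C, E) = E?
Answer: 3229728253/2 ≈ 1.6149e+9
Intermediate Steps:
X(C, E) = -6 + E
t = -1/67121 (t = 1/(-67121) = -1/67121 ≈ -1.4898e-5)
l(F, b) = -6 + F (l(F, b) = 7*0 + (-6 + F) = 0 + (-6 + F) = -6 + F)
-24059/t + (-24415 - 1*(-23765))/l(58, 70) = -24059/(-1/67121) + (-24415 - 1*(-23765))/(-6 + 58) = -24059*(-67121) + (-24415 + 23765)/52 = 1614864139 - 650*1/52 = 1614864139 - 25/2 = 3229728253/2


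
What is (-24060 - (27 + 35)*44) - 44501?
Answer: -71289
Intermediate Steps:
(-24060 - (27 + 35)*44) - 44501 = (-24060 - 62*44) - 44501 = (-24060 - 1*2728) - 44501 = (-24060 - 2728) - 44501 = -26788 - 44501 = -71289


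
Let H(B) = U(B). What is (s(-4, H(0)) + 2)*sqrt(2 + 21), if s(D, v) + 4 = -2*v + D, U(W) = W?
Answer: -6*sqrt(23) ≈ -28.775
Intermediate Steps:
H(B) = B
s(D, v) = -4 + D - 2*v (s(D, v) = -4 + (-2*v + D) = -4 + (D - 2*v) = -4 + D - 2*v)
(s(-4, H(0)) + 2)*sqrt(2 + 21) = ((-4 - 4 - 2*0) + 2)*sqrt(2 + 21) = ((-4 - 4 + 0) + 2)*sqrt(23) = (-8 + 2)*sqrt(23) = -6*sqrt(23)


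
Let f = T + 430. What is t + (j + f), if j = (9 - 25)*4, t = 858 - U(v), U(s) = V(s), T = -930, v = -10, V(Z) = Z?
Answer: 304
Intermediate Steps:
U(s) = s
t = 868 (t = 858 - 1*(-10) = 858 + 10 = 868)
f = -500 (f = -930 + 430 = -500)
j = -64 (j = -16*4 = -64)
t + (j + f) = 868 + (-64 - 500) = 868 - 564 = 304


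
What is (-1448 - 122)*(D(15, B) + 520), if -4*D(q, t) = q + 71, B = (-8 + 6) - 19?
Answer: -782645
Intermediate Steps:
B = -21 (B = -2 - 19 = -21)
D(q, t) = -71/4 - q/4 (D(q, t) = -(q + 71)/4 = -(71 + q)/4 = -71/4 - q/4)
(-1448 - 122)*(D(15, B) + 520) = (-1448 - 122)*((-71/4 - ¼*15) + 520) = -1570*((-71/4 - 15/4) + 520) = -1570*(-43/2 + 520) = -1570*997/2 = -782645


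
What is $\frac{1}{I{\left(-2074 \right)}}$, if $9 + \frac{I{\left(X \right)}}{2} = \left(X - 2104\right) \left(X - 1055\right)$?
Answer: $\frac{1}{26145906} \approx 3.8247 \cdot 10^{-8}$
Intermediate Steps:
$I{\left(X \right)} = -18 + 2 \left(-2104 + X\right) \left(-1055 + X\right)$ ($I{\left(X \right)} = -18 + 2 \left(X - 2104\right) \left(X - 1055\right) = -18 + 2 \left(X - 2104\right) \left(-1055 + X\right) = -18 + 2 \left(-2104 + X\right) \left(-1055 + X\right)$)
$\frac{1}{I{\left(-2074 \right)}} = \frac{1}{4439422 - -13103532 + 2 \left(-2074\right)^{2}} = \frac{1}{4439422 + 13103532 + 2 \cdot 4301476} = \frac{1}{4439422 + 13103532 + 8602952} = \frac{1}{26145906}$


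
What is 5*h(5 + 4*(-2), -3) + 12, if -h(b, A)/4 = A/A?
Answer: -8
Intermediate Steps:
h(b, A) = -4 (h(b, A) = -4*A/A = -4*1 = -4)
5*h(5 + 4*(-2), -3) + 12 = 5*(-4) + 12 = -20 + 12 = -8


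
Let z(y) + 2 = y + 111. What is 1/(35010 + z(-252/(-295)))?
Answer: 295/10360357 ≈ 2.8474e-5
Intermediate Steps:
z(y) = 109 + y (z(y) = -2 + (y + 111) = -2 + (111 + y) = 109 + y)
1/(35010 + z(-252/(-295))) = 1/(35010 + (109 - 252/(-295))) = 1/(35010 + (109 - 252*(-1/295))) = 1/(35010 + (109 + 252/295)) = 1/(35010 + 32407/295) = 1/(10360357/295) = 295/10360357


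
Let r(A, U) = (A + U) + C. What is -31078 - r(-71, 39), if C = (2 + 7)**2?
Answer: -31127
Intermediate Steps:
C = 81 (C = 9**2 = 81)
r(A, U) = 81 + A + U (r(A, U) = (A + U) + 81 = 81 + A + U)
-31078 - r(-71, 39) = -31078 - (81 - 71 + 39) = -31078 - 1*49 = -31078 - 49 = -31127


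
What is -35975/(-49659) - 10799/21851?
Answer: 249822184/1085098809 ≈ 0.23023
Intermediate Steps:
-35975/(-49659) - 10799/21851 = -35975*(-1/49659) - 10799*1/21851 = 35975/49659 - 10799/21851 = 249822184/1085098809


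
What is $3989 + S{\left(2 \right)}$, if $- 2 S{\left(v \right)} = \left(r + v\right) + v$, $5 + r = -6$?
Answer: $\frac{7985}{2} \approx 3992.5$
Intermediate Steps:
$r = -11$ ($r = -5 - 6 = -11$)
$S{\left(v \right)} = \frac{11}{2} - v$ ($S{\left(v \right)} = - \frac{\left(-11 + v\right) + v}{2} = - \frac{-11 + 2 v}{2} = \frac{11}{2} - v$)
$3989 + S{\left(2 \right)} = 3989 + \left(\frac{11}{2} - 2\right) = 3989 + \frac{7}{2} = \frac{7985}{2}$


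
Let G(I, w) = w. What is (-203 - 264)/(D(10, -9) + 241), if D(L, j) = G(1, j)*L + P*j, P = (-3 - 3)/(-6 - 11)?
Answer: -7939/2513 ≈ -3.1592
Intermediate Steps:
P = 6/17 (P = -6/(-17) = -6*(-1/17) = 6/17 ≈ 0.35294)
D(L, j) = 6*j/17 + L*j (D(L, j) = j*L + 6*j/17 = L*j + 6*j/17 = 6*j/17 + L*j)
(-203 - 264)/(D(10, -9) + 241) = (-203 - 264)/((1/17)*(-9)*(6 + 17*10) + 241) = -467/((1/17)*(-9)*(6 + 170) + 241) = -467/((1/17)*(-9)*176 + 241) = -467/(-1584/17 + 241) = -467/2513/17 = -467*17/2513 = -7939/2513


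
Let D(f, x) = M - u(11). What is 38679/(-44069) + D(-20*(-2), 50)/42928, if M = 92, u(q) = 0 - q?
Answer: -1655873005/1891794032 ≈ -0.87529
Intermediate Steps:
u(q) = -q
D(f, x) = 103 (D(f, x) = 92 - (-1)*11 = 92 - 1*(-11) = 92 + 11 = 103)
38679/(-44069) + D(-20*(-2), 50)/42928 = 38679/(-44069) + 103/42928 = 38679*(-1/44069) + 103*(1/42928) = -38679/44069 + 103/42928 = -1655873005/1891794032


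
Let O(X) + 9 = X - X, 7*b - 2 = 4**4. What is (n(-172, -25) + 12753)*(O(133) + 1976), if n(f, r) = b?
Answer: 25157649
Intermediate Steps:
b = 258/7 (b = 2/7 + (1/7)*4**4 = 2/7 + (1/7)*256 = 2/7 + 256/7 = 258/7 ≈ 36.857)
O(X) = -9 (O(X) = -9 + (X - X) = -9 + 0 = -9)
n(f, r) = 258/7
(n(-172, -25) + 12753)*(O(133) + 1976) = (258/7 + 12753)*(-9 + 1976) = (89529/7)*1967 = 25157649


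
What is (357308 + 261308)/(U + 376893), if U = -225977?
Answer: 154654/37729 ≈ 4.0991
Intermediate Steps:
(357308 + 261308)/(U + 376893) = (357308 + 261308)/(-225977 + 376893) = 618616/150916 = 618616*(1/150916) = 154654/37729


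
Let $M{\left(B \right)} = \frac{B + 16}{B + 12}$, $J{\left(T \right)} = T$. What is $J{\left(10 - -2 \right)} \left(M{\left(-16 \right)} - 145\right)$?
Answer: $-1740$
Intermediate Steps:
$M{\left(B \right)} = \frac{16 + B}{12 + B}$
$J{\left(10 - -2 \right)} \left(M{\left(-16 \right)} - 145\right) = \left(10 - -2\right) \left(\frac{16 - 16}{12 - 16} - 145\right) = \left(10 + 2\right) \left(\frac{1}{-4} \cdot 0 - 145\right) = 12 \left(\left(- \frac{1}{4}\right) 0 - 145\right) = 12 \left(0 - 145\right) = 12 \left(-145\right) = -1740$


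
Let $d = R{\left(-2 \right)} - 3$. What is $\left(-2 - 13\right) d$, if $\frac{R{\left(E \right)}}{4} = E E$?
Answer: $-195$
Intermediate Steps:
$R{\left(E \right)} = 4 E^{2}$ ($R{\left(E \right)} = 4 E E = 4 E^{2}$)
$d = 13$ ($d = 4 \left(-2\right)^{2} - 3 = 4 \cdot 4 - 3 = 16 - 3 = 13$)
$\left(-2 - 13\right) d = \left(-2 - 13\right) 13 = \left(-15\right) 13 = -195$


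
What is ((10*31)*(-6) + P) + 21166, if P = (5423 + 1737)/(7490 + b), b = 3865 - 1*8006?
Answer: 64662954/3349 ≈ 19308.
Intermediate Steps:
b = -4141 (b = 3865 - 8006 = -4141)
P = 7160/3349 (P = (5423 + 1737)/(7490 - 4141) = 7160/3349 ≈ 2.1380)
((10*31)*(-6) + P) + 21166 = ((10*31)*(-6) + 7160/3349) + 21166 = (310*(-6) + 7160/3349) + 21166 = (-1860 + 7160/3349) + 21166 = -6221980/3349 + 21166 = 64662954/3349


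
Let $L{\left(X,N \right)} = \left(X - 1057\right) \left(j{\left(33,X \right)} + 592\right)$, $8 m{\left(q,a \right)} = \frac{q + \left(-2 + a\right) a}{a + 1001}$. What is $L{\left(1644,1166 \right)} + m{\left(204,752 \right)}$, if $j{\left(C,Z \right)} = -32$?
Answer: $\frac{1152633371}{3506} \approx 3.2876 \cdot 10^{5}$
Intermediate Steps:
$m{\left(q,a \right)} = \frac{q + a \left(-2 + a\right)}{8 \left(1001 + a\right)}$ ($m{\left(q,a \right)} = \frac{\left(q + \left(-2 + a\right) a\right) \frac{1}{a + 1001}}{8} = \frac{\left(q + a \left(-2 + a\right)\right) \frac{1}{1001 + a}}{8} = \frac{\frac{1}{1001 + a} \left(q + a \left(-2 + a\right)\right)}{8} = \frac{q + a \left(-2 + a\right)}{8 \left(1001 + a\right)}$)
$L{\left(X,N \right)} = -591920 + 560 X$ ($L{\left(X,N \right)} = \left(X - 1057\right) \left(-32 + 592\right) = \left(-1057 + X\right) 560 = -591920 + 560 X$)
$L{\left(1644,1166 \right)} + m{\left(204,752 \right)} = \left(-591920 + 560 \cdot 1644\right) + \frac{204 + 752^{2} - 1504}{8 \left(1001 + 752\right)} = \left(-591920 + 920640\right) + \frac{204 + 565504 - 1504}{8 \cdot 1753} = 328720 + \frac{1}{8} \cdot \frac{1}{1753} \cdot 564204 = 328720 + \frac{141051}{3506} = \frac{1152633371}{3506}$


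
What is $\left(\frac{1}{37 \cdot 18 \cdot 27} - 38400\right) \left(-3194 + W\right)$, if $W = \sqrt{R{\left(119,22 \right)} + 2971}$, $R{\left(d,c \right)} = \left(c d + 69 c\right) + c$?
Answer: $\frac{1102742552003}{8991} - \frac{690508799 \sqrt{7129}}{17982} \approx 1.1941 \cdot 10^{8}$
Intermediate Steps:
$R{\left(d,c \right)} = 70 c + c d$ ($R{\left(d,c \right)} = \left(69 c + c d\right) + c = 70 c + c d$)
$W = \sqrt{7129}$ ($W = \sqrt{22 \left(70 + 119\right) + 2971} = \sqrt{22 \cdot 189 + 2971} = \sqrt{4158 + 2971} = \sqrt{7129} \approx 84.433$)
$\left(\frac{1}{37 \cdot 18 \cdot 27} - 38400\right) \left(-3194 + W\right) = \left(\frac{1}{37 \cdot 18 \cdot 27} - 38400\right) \left(-3194 + \sqrt{7129}\right) = \left(\frac{1}{666 \cdot 27} - 38400\right) \left(-3194 + \sqrt{7129}\right) = \left(\frac{1}{17982} - 38400\right) \left(-3194 + \sqrt{7129}\right) = - \frac{690508799 \left(-3194 + \sqrt{7129}\right)}{17982} = \frac{1102742552003}{8991} - \frac{690508799 \sqrt{7129}}{17982}$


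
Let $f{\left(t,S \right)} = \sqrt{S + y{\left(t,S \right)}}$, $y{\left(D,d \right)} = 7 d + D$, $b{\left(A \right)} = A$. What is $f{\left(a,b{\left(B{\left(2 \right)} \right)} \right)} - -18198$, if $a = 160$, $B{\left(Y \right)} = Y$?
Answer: $18198 + 4 \sqrt{11} \approx 18211.0$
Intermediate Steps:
$y{\left(D,d \right)} = D + 7 d$
$f{\left(t,S \right)} = \sqrt{t + 8 S}$ ($f{\left(t,S \right)} = \sqrt{S + \left(t + 7 S\right)} = \sqrt{t + 8 S}$)
$f{\left(a,b{\left(B{\left(2 \right)} \right)} \right)} - -18198 = \sqrt{160 + 8 \cdot 2} - -18198 = \sqrt{160 + 16} + 18198 = \sqrt{176} + 18198 = 4 \sqrt{11} + 18198 = 18198 + 4 \sqrt{11}$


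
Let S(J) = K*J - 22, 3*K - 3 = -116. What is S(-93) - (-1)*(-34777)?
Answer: -31296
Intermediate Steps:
K = -113/3 (K = 1 + (1/3)*(-116) = 1 - 116/3 = -113/3 ≈ -37.667)
S(J) = -22 - 113*J/3 (S(J) = -113*J/3 - 22 = -22 - 113*J/3)
S(-93) - (-1)*(-34777) = (-22 - 113/3*(-93)) - (-1)*(-34777) = (-22 + 3503) - 1*34777 = 3481 - 34777 = -31296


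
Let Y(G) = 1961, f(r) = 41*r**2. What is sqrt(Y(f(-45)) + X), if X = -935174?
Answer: I*sqrt(933213) ≈ 966.03*I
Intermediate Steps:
sqrt(Y(f(-45)) + X) = sqrt(1961 - 935174) = sqrt(-933213) = I*sqrt(933213)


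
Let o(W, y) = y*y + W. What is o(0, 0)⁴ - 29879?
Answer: -29879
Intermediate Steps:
o(W, y) = W + y² (o(W, y) = y² + W = W + y²)
o(0, 0)⁴ - 29879 = (0 + 0²)⁴ - 29879 = (0 + 0)⁴ - 29879 = 0⁴ - 29879 = 0 - 29879 = -29879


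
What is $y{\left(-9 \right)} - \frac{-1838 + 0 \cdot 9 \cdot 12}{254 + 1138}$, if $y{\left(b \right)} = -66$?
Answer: $- \frac{45017}{696} \approx -64.68$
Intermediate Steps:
$y{\left(-9 \right)} - \frac{-1838 + 0 \cdot 9 \cdot 12}{254 + 1138} = -66 - \frac{-1838 + 0 \cdot 9 \cdot 12}{254 + 1138} = -66 - \frac{-1838 + 0 \cdot 12}{1392} = -66 - \left(-1838 + 0\right) \frac{1}{1392} = -66 - \left(-1838\right) \frac{1}{1392} = -66 - - \frac{919}{696} = -66 + \frac{919}{696} = - \frac{45017}{696}$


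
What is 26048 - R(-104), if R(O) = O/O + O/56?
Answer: 182342/7 ≈ 26049.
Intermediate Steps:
R(O) = 1 + O/56 (R(O) = 1 + O*(1/56) = 1 + O/56)
26048 - R(-104) = 26048 - (1 + (1/56)*(-104)) = 26048 - (1 - 13/7) = 26048 - 1*(-6/7) = 26048 + 6/7 = 182342/7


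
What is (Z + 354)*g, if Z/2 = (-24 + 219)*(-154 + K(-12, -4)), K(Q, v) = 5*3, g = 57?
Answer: -3069792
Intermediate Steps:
K(Q, v) = 15
Z = -54210 (Z = 2*((-24 + 219)*(-154 + 15)) = 2*(195*(-139)) = 2*(-27105) = -54210)
(Z + 354)*g = (-54210 + 354)*57 = -53856*57 = -3069792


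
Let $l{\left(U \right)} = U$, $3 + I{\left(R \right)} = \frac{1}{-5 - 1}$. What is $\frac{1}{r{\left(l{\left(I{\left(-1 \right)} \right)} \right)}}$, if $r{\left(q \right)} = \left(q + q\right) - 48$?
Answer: $- \frac{3}{163} \approx -0.018405$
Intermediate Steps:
$I{\left(R \right)} = - \frac{19}{6}$ ($I{\left(R \right)} = -3 + \frac{1}{-5 - 1} = -3 + \frac{1}{-6} = -3 - \frac{1}{6} = - \frac{19}{6}$)
$r{\left(q \right)} = -48 + 2 q$ ($r{\left(q \right)} = 2 q - 48 = -48 + 2 q$)
$\frac{1}{r{\left(l{\left(I{\left(-1 \right)} \right)} \right)}} = \frac{1}{-48 + 2 \left(- \frac{19}{6}\right)} = \frac{1}{-48 - \frac{19}{3}} = \frac{1}{- \frac{163}{3}} = - \frac{3}{163}$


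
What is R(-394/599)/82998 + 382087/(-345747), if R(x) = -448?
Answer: -5311225247/4782718251 ≈ -1.1105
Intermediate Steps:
R(-394/599)/82998 + 382087/(-345747) = -448/82998 + 382087/(-345747) = -448*1/82998 + 382087*(-1/345747) = -224/41499 - 382087/345747 = -5311225247/4782718251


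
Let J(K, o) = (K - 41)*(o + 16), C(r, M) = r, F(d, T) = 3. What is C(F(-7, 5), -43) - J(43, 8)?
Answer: -45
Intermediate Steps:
J(K, o) = (-41 + K)*(16 + o)
C(F(-7, 5), -43) - J(43, 8) = 3 - (-656 - 41*8 + 16*43 + 43*8) = 3 - (-656 - 328 + 688 + 344) = 3 - 1*48 = 3 - 48 = -45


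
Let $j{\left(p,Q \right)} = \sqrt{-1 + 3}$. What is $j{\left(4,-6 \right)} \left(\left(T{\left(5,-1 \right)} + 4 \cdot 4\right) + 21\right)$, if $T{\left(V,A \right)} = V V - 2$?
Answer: $60 \sqrt{2} \approx 84.853$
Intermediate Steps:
$j{\left(p,Q \right)} = \sqrt{2}$
$T{\left(V,A \right)} = -2 + V^{2}$ ($T{\left(V,A \right)} = V^{2} - 2 = -2 + V^{2}$)
$j{\left(4,-6 \right)} \left(\left(T{\left(5,-1 \right)} + 4 \cdot 4\right) + 21\right) = \sqrt{2} \left(\left(\left(-2 + 5^{2}\right) + 4 \cdot 4\right) + 21\right) = \sqrt{2} \left(\left(\left(-2 + 25\right) + 16\right) + 21\right) = \sqrt{2} \left(\left(23 + 16\right) + 21\right) = \sqrt{2} \left(39 + 21\right) = \sqrt{2} \cdot 60 = 60 \sqrt{2}$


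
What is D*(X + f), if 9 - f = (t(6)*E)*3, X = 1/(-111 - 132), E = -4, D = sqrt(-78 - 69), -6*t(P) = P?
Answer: -5110*I*sqrt(3)/243 ≈ -36.423*I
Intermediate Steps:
t(P) = -P/6
D = 7*I*sqrt(3) (D = sqrt(-147) = 7*I*sqrt(3) ≈ 12.124*I)
X = -1/243 (X = 1/(-243) = -1/243 ≈ -0.0041152)
f = -3 (f = 9 - -1/6*6*(-4)*3 = 9 - (-1*(-4))*3 = 9 - 4*3 = 9 - 1*12 = 9 - 12 = -3)
D*(X + f) = (7*I*sqrt(3))*(-1/243 - 3) = (7*I*sqrt(3))*(-730/243) = -5110*I*sqrt(3)/243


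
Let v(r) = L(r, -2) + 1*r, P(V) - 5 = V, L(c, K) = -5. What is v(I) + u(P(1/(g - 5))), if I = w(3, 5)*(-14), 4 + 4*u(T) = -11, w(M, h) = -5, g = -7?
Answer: 245/4 ≈ 61.250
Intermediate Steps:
P(V) = 5 + V
u(T) = -15/4 (u(T) = -1 + (1/4)*(-11) = -1 - 11/4 = -15/4)
I = 70 (I = -5*(-14) = 70)
v(r) = -5 + r (v(r) = -5 + 1*r = -5 + r)
v(I) + u(P(1/(g - 5))) = (-5 + 70) - 15/4 = 65 - 15/4 = 245/4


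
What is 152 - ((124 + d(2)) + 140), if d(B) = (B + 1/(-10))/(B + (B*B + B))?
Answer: -8979/80 ≈ -112.24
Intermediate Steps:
d(B) = (-1/10 + B)/(B**2 + 2*B) (d(B) = (B - 1/10)/(B + (B**2 + B)) = (-1/10 + B)/(B + (B + B**2)) = (-1/10 + B)/(B**2 + 2*B))
152 - ((124 + d(2)) + 140) = 152 - ((124 + (-1/10 + 2)/(2*(2 + 2))) + 140) = 152 - ((124 + (1/2)*(19/10)/4) + 140) = 152 - ((124 + (1/2)*(1/4)*(19/10)) + 140) = 152 - ((124 + 19/80) + 140) = 152 - (9939/80 + 140) = 152 - 1*21139/80 = 152 - 21139/80 = -8979/80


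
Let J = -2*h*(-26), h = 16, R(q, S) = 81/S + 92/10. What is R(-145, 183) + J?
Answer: 256701/305 ≈ 841.64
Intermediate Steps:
R(q, S) = 46/5 + 81/S (R(q, S) = 81/S + 92*(⅒) = 81/S + 46/5 = 46/5 + 81/S)
J = 832 (J = -2*16*(-26) = -32*(-26) = 832)
R(-145, 183) + J = (46/5 + 81/183) + 832 = (46/5 + 81*(1/183)) + 832 = (46/5 + 27/61) + 832 = 2941/305 + 832 = 256701/305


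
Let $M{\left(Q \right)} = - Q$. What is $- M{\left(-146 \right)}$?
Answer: $-146$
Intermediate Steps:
$- M{\left(-146 \right)} = - \left(-1\right) \left(-146\right) = \left(-1\right) 146 = -146$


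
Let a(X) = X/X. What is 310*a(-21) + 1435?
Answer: 1745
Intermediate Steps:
a(X) = 1
310*a(-21) + 1435 = 310*1 + 1435 = 310 + 1435 = 1745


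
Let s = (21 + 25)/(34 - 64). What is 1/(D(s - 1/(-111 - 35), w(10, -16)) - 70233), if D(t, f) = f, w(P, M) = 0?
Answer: -1/70233 ≈ -1.4238e-5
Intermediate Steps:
s = -23/15 (s = 46/(-30) = 46*(-1/30) = -23/15 ≈ -1.5333)
1/(D(s - 1/(-111 - 35), w(10, -16)) - 70233) = 1/(0 - 70233) = 1/(-70233) = -1/70233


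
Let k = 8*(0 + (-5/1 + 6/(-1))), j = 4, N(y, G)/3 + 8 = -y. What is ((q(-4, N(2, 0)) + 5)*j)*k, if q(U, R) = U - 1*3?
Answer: 704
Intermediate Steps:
N(y, G) = -24 - 3*y (N(y, G) = -24 + 3*(-y) = -24 - 3*y)
q(U, R) = -3 + U (q(U, R) = U - 3 = -3 + U)
k = -88 (k = 8*(0 + (-5*1 + 6*(-1))) = 8*(0 + (-5 - 6)) = 8*(0 - 11) = 8*(-11) = -88)
((q(-4, N(2, 0)) + 5)*j)*k = (((-3 - 4) + 5)*4)*(-88) = ((-7 + 5)*4)*(-88) = -2*4*(-88) = -8*(-88) = 704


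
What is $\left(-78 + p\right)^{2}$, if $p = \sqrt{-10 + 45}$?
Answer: $\left(78 - \sqrt{35}\right)^{2} \approx 5196.1$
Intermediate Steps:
$p = \sqrt{35} \approx 5.9161$
$\left(-78 + p\right)^{2} = \left(-78 + \sqrt{35}\right)^{2}$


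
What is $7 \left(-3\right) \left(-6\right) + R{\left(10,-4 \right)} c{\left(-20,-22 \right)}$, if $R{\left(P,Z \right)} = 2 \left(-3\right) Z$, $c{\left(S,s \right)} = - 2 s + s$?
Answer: $654$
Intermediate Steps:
$c{\left(S,s \right)} = - s$
$R{\left(P,Z \right)} = - 6 Z$
$7 \left(-3\right) \left(-6\right) + R{\left(10,-4 \right)} c{\left(-20,-22 \right)} = 7 \left(-3\right) \left(-6\right) + \left(-6\right) \left(-4\right) \left(\left(-1\right) \left(-22\right)\right) = \left(-21\right) \left(-6\right) + 24 \cdot 22 = 126 + 528 = 654$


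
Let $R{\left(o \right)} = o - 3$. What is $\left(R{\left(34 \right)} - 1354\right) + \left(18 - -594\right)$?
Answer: $-711$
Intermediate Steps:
$R{\left(o \right)} = -3 + o$
$\left(R{\left(34 \right)} - 1354\right) + \left(18 - -594\right) = \left(\left(-3 + 34\right) - 1354\right) + \left(18 - -594\right) = \left(31 - 1354\right) + \left(18 + 594\right) = -1323 + 612 = -711$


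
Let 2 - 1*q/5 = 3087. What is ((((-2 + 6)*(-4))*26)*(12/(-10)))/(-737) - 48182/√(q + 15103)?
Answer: -2496/3685 + 24091*I*√322/161 ≈ -0.67734 + 2685.1*I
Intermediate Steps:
q = -15425 (q = 10 - 5*3087 = 10 - 15435 = -15425)
((((-2 + 6)*(-4))*26)*(12/(-10)))/(-737) - 48182/√(q + 15103) = ((((-2 + 6)*(-4))*26)*(12/(-10)))/(-737) - 48182/√(-15425 + 15103) = (((4*(-4))*26)*(12*(-⅒)))*(-1/737) - 48182*(-I*√322/322) = (-16*26*(-6/5))*(-1/737) - 48182*(-I*√322/322) = -416*(-6/5)*(-1/737) - (-24091)*I*√322/161 = (2496/5)*(-1/737) + 24091*I*√322/161 = -2496/3685 + 24091*I*√322/161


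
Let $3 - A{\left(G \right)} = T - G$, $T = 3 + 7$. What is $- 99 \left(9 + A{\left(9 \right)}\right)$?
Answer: $-1089$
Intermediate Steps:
$T = 10$
$A{\left(G \right)} = -7 + G$ ($A{\left(G \right)} = 3 - \left(10 - G\right) = 3 + \left(-10 + G\right) = -7 + G$)
$- 99 \left(9 + A{\left(9 \right)}\right) = - 99 \left(9 + \left(-7 + 9\right)\right) = - 99 \left(9 + 2\right) = \left(-99\right) 11 = -1089$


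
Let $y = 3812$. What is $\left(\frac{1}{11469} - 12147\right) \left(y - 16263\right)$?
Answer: $\frac{1734597891842}{11469} \approx 1.5124 \cdot 10^{8}$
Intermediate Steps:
$\left(\frac{1}{11469} - 12147\right) \left(y - 16263\right) = \left(\frac{1}{11469} - 12147\right) \left(3812 - 16263\right) = \left(\frac{1}{11469} - 12147\right) \left(-12451\right) = \left(- \frac{139313942}{11469}\right) \left(-12451\right) = \frac{1734597891842}{11469}$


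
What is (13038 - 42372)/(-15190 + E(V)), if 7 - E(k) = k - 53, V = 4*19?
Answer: 14667/7603 ≈ 1.9291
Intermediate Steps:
V = 76
E(k) = 60 - k (E(k) = 7 - (k - 53) = 7 - (-53 + k) = 7 + (53 - k) = 60 - k)
(13038 - 42372)/(-15190 + E(V)) = (13038 - 42372)/(-15190 + (60 - 1*76)) = -29334/(-15190 + (60 - 76)) = -29334/(-15190 - 16) = -29334/(-15206) = -29334*(-1/15206) = 14667/7603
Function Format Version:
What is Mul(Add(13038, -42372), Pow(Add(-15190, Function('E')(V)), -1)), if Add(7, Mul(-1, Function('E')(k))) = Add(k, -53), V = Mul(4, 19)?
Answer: Rational(14667, 7603) ≈ 1.9291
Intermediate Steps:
V = 76
Function('E')(k) = Add(60, Mul(-1, k)) (Function('E')(k) = Add(7, Mul(-1, Add(k, -53))) = Add(7, Mul(-1, Add(-53, k))) = Add(7, Add(53, Mul(-1, k))) = Add(60, Mul(-1, k)))
Mul(Add(13038, -42372), Pow(Add(-15190, Function('E')(V)), -1)) = Mul(Add(13038, -42372), Pow(Add(-15190, Add(60, Mul(-1, 76))), -1)) = Mul(-29334, Pow(Add(-15190, Add(60, -76)), -1)) = Mul(-29334, Pow(Add(-15190, -16), -1)) = Mul(-29334, Pow(-15206, -1)) = Mul(-29334, Rational(-1, 15206)) = Rational(14667, 7603)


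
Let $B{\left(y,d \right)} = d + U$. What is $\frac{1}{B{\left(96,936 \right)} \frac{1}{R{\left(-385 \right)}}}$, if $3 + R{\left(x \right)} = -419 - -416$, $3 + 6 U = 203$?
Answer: $- \frac{9}{1454} \approx -0.0061898$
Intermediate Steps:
$U = \frac{100}{3}$ ($U = - \frac{1}{2} + \frac{1}{6} \cdot 203 = - \frac{1}{2} + \frac{203}{6} = \frac{100}{3} \approx 33.333$)
$R{\left(x \right)} = -6$ ($R{\left(x \right)} = -3 - 3 = -6$)
$B{\left(y,d \right)} = \frac{100}{3} + d$ ($B{\left(y,d \right)} = d + \frac{100}{3} = \frac{100}{3} + d$)
$\frac{1}{B{\left(96,936 \right)} \frac{1}{R{\left(-385 \right)}}} = \frac{1}{\left(\frac{100}{3} + 936\right) \frac{1}{-6}} = \frac{1}{\frac{2908}{3} \left(- \frac{1}{6}\right)} = \frac{1}{- \frac{1454}{9}} = - \frac{9}{1454}$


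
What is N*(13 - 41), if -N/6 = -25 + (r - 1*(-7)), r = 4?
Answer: -2352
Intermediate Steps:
N = 84 (N = -6*(-25 + (4 - 1*(-7))) = -6*(-25 + (4 + 7)) = -6*(-25 + 11) = -6*(-14) = 84)
N*(13 - 41) = 84*(13 - 41) = 84*(-28) = -2352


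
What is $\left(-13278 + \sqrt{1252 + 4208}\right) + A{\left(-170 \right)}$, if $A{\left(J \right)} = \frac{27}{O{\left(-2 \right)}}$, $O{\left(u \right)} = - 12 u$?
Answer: $- \frac{106215}{8} + 2 \sqrt{1365} \approx -13203.0$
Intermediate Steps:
$A{\left(J \right)} = \frac{9}{8}$ ($A{\left(J \right)} = \frac{27}{\left(-12\right) \left(-2\right)} = \frac{27}{24} = 27 \cdot \frac{1}{24} = \frac{9}{8}$)
$\left(-13278 + \sqrt{1252 + 4208}\right) + A{\left(-170 \right)} = \left(-13278 + \sqrt{1252 + 4208}\right) + \frac{9}{8} = \left(-13278 + \sqrt{5460}\right) + \frac{9}{8} = \left(-13278 + 2 \sqrt{1365}\right) + \frac{9}{8} = - \frac{106215}{8} + 2 \sqrt{1365}$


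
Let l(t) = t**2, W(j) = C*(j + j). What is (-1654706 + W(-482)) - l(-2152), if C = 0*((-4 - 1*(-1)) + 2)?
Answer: -6285810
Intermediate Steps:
C = 0 (C = 0*((-4 + 1) + 2) = 0*(-3 + 2) = 0*(-1) = 0)
W(j) = 0 (W(j) = 0*(j + j) = 0*(2*j) = 0)
(-1654706 + W(-482)) - l(-2152) = (-1654706 + 0) - 1*(-2152)**2 = -1654706 - 1*4631104 = -1654706 - 4631104 = -6285810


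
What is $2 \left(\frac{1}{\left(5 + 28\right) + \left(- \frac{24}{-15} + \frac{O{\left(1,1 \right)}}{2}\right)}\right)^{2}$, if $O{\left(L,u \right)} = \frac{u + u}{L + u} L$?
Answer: $\frac{200}{123201} \approx 0.0016234$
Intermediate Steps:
$O{\left(L,u \right)} = \frac{2 L u}{L + u}$ ($O{\left(L,u \right)} = \frac{2 u}{L + u} L = \frac{2 L u}{L + u}$)
$2 \left(\frac{1}{\left(5 + 28\right) + \left(- \frac{24}{-15} + \frac{O{\left(1,1 \right)}}{2}\right)}\right)^{2} = 2 \left(\frac{1}{\left(5 + 28\right) + \left(- \frac{24}{-15} + \frac{2 \cdot 1 \cdot 1 \frac{1}{1 + 1}}{2}\right)}\right)^{2} = 2 \left(\frac{1}{33 + \left(\left(-24\right) \left(- \frac{1}{15}\right) + 2 \cdot 1 \cdot 1 \cdot \frac{1}{2} \cdot \frac{1}{2}\right)}\right)^{2} = 2 \left(\frac{1}{33 + \left(\frac{8}{5} + 2 \cdot 1 \cdot 1 \cdot \frac{1}{2} \cdot \frac{1}{2}\right)}\right)^{2} = 2 \left(\frac{1}{33 + \left(\frac{8}{5} + 1 \cdot \frac{1}{2}\right)}\right)^{2} = 2 \left(\frac{1}{33 + \left(\frac{8}{5} + \frac{1}{2}\right)}\right)^{2} = 2 \left(\frac{1}{33 + \frac{21}{10}}\right)^{2} = 2 \left(\frac{1}{\frac{351}{10}}\right)^{2} = 2 \left(\frac{10}{351}\right)^{2} = 2 \cdot \frac{100}{123201} = \frac{200}{123201}$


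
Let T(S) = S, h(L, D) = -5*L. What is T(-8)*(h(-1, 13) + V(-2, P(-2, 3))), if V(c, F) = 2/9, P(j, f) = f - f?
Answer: -376/9 ≈ -41.778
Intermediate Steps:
P(j, f) = 0
V(c, F) = 2/9 (V(c, F) = 2*(1/9) = 2/9)
T(-8)*(h(-1, 13) + V(-2, P(-2, 3))) = -8*(-5*(-1) + 2/9) = -8*(5 + 2/9) = -8*47/9 = -376/9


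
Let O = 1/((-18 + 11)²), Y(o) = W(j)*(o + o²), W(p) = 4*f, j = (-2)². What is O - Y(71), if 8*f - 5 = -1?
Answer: -500975/49 ≈ -10224.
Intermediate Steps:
f = ½ (f = 5/8 + (⅛)*(-1) = 5/8 - ⅛ = ½ ≈ 0.50000)
j = 4
W(p) = 2 (W(p) = 4*(½) = 2)
Y(o) = 2*o + 2*o² (Y(o) = 2*(o + o²) = 2*o + 2*o²)
O = 1/49 (O = 1/((-7)²) = 1/49 ≈ 0.020408)
O - Y(71) = 1/49 - 2*71*(1 + 71) = 1/49 - 2*71*72 = 1/49 - 1*10224 = 1/49 - 10224 = -500975/49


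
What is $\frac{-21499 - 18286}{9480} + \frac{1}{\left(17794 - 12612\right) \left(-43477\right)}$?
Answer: $- \frac{896347353947}{213582327672} \approx -4.1967$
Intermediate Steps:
$\frac{-21499 - 18286}{9480} + \frac{1}{\left(17794 - 12612\right) \left(-43477\right)} = \left(-39785\right) \frac{1}{9480} + \frac{1}{5182} \left(- \frac{1}{43477}\right) = - \frac{7957}{1896} + \frac{1}{5182} \left(- \frac{1}{43477}\right) = - \frac{7957}{1896} - \frac{1}{225297814} = - \frac{896347353947}{213582327672}$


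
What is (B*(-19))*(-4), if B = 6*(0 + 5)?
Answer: 2280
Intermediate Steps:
B = 30 (B = 6*5 = 30)
(B*(-19))*(-4) = (30*(-19))*(-4) = -570*(-4) = 2280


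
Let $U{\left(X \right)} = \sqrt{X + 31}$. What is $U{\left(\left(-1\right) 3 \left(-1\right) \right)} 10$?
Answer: $10 \sqrt{34} \approx 58.31$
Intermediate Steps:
$U{\left(X \right)} = \sqrt{31 + X}$
$U{\left(\left(-1\right) 3 \left(-1\right) \right)} 10 = \sqrt{31 + \left(-1\right) 3 \left(-1\right)} 10 = \sqrt{31 - -3} \cdot 10 = \sqrt{31 + 3} \cdot 10 = \sqrt{34} \cdot 10 = 10 \sqrt{34}$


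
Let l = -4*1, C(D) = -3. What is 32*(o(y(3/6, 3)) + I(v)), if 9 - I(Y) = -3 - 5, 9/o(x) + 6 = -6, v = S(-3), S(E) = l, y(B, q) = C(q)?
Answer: 520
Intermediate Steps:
y(B, q) = -3
l = -4
S(E) = -4
v = -4
o(x) = -¾ (o(x) = 9/(-6 - 6) = 9/(-12) = 9*(-1/12) = -¾)
I(Y) = 17 (I(Y) = 9 - (-3 - 5) = 9 - 1*(-8) = 9 + 8 = 17)
32*(o(y(3/6, 3)) + I(v)) = 32*(-¾ + 17) = 32*(65/4) = 520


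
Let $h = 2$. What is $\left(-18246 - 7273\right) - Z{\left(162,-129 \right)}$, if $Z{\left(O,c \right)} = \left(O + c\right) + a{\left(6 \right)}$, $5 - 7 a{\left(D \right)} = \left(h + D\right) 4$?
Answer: $- \frac{178837}{7} \approx -25548.0$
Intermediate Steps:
$a{\left(D \right)} = - \frac{3}{7} - \frac{4 D}{7}$ ($a{\left(D \right)} = \frac{5}{7} - \frac{\left(2 + D\right) 4}{7} = \frac{5}{7} - \frac{8 + 4 D}{7} = \frac{5}{7} - \left(\frac{8}{7} + \frac{4 D}{7}\right) = - \frac{3}{7} - \frac{4 D}{7}$)
$Z{\left(O,c \right)} = - \frac{27}{7} + O + c$ ($Z{\left(O,c \right)} = \left(O + c\right) - \frac{27}{7} = - \frac{27}{7} + O + c$)
$\left(-18246 - 7273\right) - Z{\left(162,-129 \right)} = \left(-18246 - 7273\right) - \left(- \frac{27}{7} + 162 - 129\right) = \left(-18246 - 7273\right) - \frac{204}{7} = -25519 - \frac{204}{7} = - \frac{178837}{7}$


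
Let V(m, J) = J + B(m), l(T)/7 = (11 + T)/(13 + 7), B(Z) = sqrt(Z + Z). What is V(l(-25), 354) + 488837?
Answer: 489191 + 7*I*sqrt(5)/5 ≈ 4.8919e+5 + 3.1305*I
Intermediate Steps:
B(Z) = sqrt(2)*sqrt(Z) (B(Z) = sqrt(2*Z) = sqrt(2)*sqrt(Z))
l(T) = 77/20 + 7*T/20 (l(T) = 7*((11 + T)/(13 + 7)) = 7*((11 + T)/20) = 7*((11 + T)*(1/20)) = 7*(11/20 + T/20) = 77/20 + 7*T/20)
V(m, J) = J + sqrt(2)*sqrt(m)
V(l(-25), 354) + 488837 = (354 + sqrt(2)*sqrt(77/20 + (7/20)*(-25))) + 488837 = (354 + sqrt(2)*sqrt(77/20 - 35/4)) + 488837 = (354 + sqrt(2)*sqrt(-49/10)) + 488837 = (354 + sqrt(2)*(7*I*sqrt(10)/10)) + 488837 = (354 + 7*I*sqrt(5)/5) + 488837 = 489191 + 7*I*sqrt(5)/5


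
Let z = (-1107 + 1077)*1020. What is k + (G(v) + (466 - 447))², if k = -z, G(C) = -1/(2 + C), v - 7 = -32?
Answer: 16379244/529 ≈ 30963.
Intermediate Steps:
z = -30600 (z = -30*1020 = -30600)
v = -25 (v = 7 - 32 = -25)
k = 30600 (k = -1*(-30600) = 30600)
k + (G(v) + (466 - 447))² = 30600 + (-1/(2 - 25) + (466 - 447))² = 30600 + (-1/(-23) + 19)² = 30600 + (-1*(-1/23) + 19)² = 30600 + (1/23 + 19)² = 30600 + (438/23)² = 30600 + 191844/529 = 16379244/529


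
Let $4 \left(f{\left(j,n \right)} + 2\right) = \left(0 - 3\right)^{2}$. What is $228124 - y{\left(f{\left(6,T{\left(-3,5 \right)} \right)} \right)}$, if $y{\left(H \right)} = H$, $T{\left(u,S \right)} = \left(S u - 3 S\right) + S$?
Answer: $\frac{912495}{4} \approx 2.2812 \cdot 10^{5}$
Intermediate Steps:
$T{\left(u,S \right)} = - 2 S + S u$ ($T{\left(u,S \right)} = \left(- 3 S + S u\right) + S = - 2 S + S u$)
$f{\left(j,n \right)} = \frac{1}{4}$ ($f{\left(j,n \right)} = -2 + \frac{\left(0 - 3\right)^{2}}{4} = -2 + \frac{\left(-3\right)^{2}}{4} = -2 + \frac{1}{4} \cdot 9 = -2 + \frac{9}{4} = \frac{1}{4}$)
$228124 - y{\left(f{\left(6,T{\left(-3,5 \right)} \right)} \right)} = 228124 - \frac{1}{4} = \frac{912495}{4}$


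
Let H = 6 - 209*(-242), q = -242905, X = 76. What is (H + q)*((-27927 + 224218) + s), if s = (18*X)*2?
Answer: -38277071667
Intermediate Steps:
H = 50584 (H = 6 + 50578 = 50584)
s = 2736 (s = (18*76)*2 = 1368*2 = 2736)
(H + q)*((-27927 + 224218) + s) = (50584 - 242905)*((-27927 + 224218) + 2736) = -192321*(196291 + 2736) = -192321*199027 = -38277071667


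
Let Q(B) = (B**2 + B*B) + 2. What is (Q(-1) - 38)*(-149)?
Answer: 5066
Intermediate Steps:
Q(B) = 2 + 2*B**2 (Q(B) = (B**2 + B**2) + 2 = 2*B**2 + 2 = 2 + 2*B**2)
(Q(-1) - 38)*(-149) = ((2 + 2*(-1)**2) - 38)*(-149) = ((2 + 2*1) - 38)*(-149) = ((2 + 2) - 38)*(-149) = (4 - 38)*(-149) = -34*(-149) = 5066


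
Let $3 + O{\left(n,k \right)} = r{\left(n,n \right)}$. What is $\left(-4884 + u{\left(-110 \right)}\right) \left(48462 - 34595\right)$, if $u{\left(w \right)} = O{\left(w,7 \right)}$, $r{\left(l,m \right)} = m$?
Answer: $-69293399$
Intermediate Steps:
$O{\left(n,k \right)} = -3 + n$
$u{\left(w \right)} = -3 + w$
$\left(-4884 + u{\left(-110 \right)}\right) \left(48462 - 34595\right) = \left(-4884 - 113\right) \left(48462 - 34595\right) = \left(-4884 - 113\right) 13867 = \left(-4997\right) 13867 = -69293399$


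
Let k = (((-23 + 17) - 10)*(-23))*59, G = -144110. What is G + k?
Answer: -122398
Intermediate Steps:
k = 21712 (k = ((-6 - 10)*(-23))*59 = -16*(-23)*59 = 368*59 = 21712)
G + k = -144110 + 21712 = -122398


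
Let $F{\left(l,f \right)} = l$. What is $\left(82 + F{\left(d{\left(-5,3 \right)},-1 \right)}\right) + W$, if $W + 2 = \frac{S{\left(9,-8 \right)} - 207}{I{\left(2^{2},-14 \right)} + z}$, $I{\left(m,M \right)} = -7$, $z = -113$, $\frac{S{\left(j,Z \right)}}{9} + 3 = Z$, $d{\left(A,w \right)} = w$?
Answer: $\frac{1711}{20} \approx 85.55$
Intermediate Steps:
$S{\left(j,Z \right)} = -27 + 9 Z$
$W = \frac{11}{20}$ ($W = -2 + \frac{\left(-27 + 9 \left(-8\right)\right) - 207}{-7 - 113} = -2 + \frac{\left(-27 - 72\right) - 207}{-120} = -2 + \left(-99 - 207\right) \left(- \frac{1}{120}\right) = -2 - - \frac{51}{20} = -2 + \frac{51}{20} = \frac{11}{20} \approx 0.55$)
$\left(82 + F{\left(d{\left(-5,3 \right)},-1 \right)}\right) + W = \left(82 + 3\right) + \frac{11}{20} = 85 + \frac{11}{20} = \frac{1711}{20}$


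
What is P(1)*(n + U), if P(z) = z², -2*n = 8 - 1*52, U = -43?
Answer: -21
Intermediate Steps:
n = 22 (n = -(8 - 1*52)/2 = -(8 - 52)/2 = -½*(-44) = 22)
P(1)*(n + U) = 1²*(22 - 43) = 1*(-21) = -21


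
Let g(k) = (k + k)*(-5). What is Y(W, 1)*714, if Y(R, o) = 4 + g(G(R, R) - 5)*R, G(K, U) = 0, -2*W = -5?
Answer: 92106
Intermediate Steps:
W = 5/2 (W = -½*(-5) = 5/2 ≈ 2.5000)
g(k) = -10*k (g(k) = (2*k)*(-5) = -10*k)
Y(R, o) = 4 + 50*R (Y(R, o) = 4 + (-10*(0 - 5))*R = 4 + (-10*(-5))*R = 4 + 50*R)
Y(W, 1)*714 = (4 + 50*(5/2))*714 = (4 + 125)*714 = 129*714 = 92106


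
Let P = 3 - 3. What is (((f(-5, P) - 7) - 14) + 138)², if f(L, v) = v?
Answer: 13689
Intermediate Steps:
P = 0
(((f(-5, P) - 7) - 14) + 138)² = (((0 - 7) - 14) + 138)² = ((-7 - 14) + 138)² = (-21 + 138)² = 117² = 13689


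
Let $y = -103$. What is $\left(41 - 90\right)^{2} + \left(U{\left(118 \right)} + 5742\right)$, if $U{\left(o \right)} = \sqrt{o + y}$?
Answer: $8143 + \sqrt{15} \approx 8146.9$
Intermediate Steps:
$U{\left(o \right)} = \sqrt{-103 + o}$ ($U{\left(o \right)} = \sqrt{o - 103} = \sqrt{-103 + o}$)
$\left(41 - 90\right)^{2} + \left(U{\left(118 \right)} + 5742\right) = \left(41 - 90\right)^{2} + \left(\sqrt{-103 + 118} + 5742\right) = \left(-49\right)^{2} + \left(\sqrt{15} + 5742\right) = 2401 + \left(5742 + \sqrt{15}\right) = 8143 + \sqrt{15}$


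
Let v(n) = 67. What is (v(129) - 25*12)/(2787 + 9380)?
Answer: -233/12167 ≈ -0.019150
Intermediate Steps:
(v(129) - 25*12)/(2787 + 9380) = (67 - 25*12)/(2787 + 9380) = (67 - 300)/12167 = -233*1/12167 = -233/12167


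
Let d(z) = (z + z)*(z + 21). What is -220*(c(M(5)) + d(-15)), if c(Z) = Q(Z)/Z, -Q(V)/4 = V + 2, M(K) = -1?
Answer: 38720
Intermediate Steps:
d(z) = 2*z*(21 + z) (d(z) = (2*z)*(21 + z) = 2*z*(21 + z))
Q(V) = -8 - 4*V (Q(V) = -4*(V + 2) = -4*(2 + V) = -8 - 4*V)
c(Z) = (-8 - 4*Z)/Z
-220*(c(M(5)) + d(-15)) = -220*((-4 - 8/(-1)) + 2*(-15)*(21 - 15)) = -220*((-4 - 8*(-1)) + 2*(-15)*6) = -220*((-4 + 8) - 180) = -220*(4 - 180) = -220*(-176) = 38720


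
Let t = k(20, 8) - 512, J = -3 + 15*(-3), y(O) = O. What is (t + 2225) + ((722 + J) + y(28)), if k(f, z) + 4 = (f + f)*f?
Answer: 3211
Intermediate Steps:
k(f, z) = -4 + 2*f**2 (k(f, z) = -4 + (f + f)*f = -4 + (2*f)*f = -4 + 2*f**2)
J = -48 (J = -3 - 45 = -48)
t = 284 (t = (-4 + 2*20**2) - 512 = (-4 + 2*400) - 512 = (-4 + 800) - 512 = 796 - 512 = 284)
(t + 2225) + ((722 + J) + y(28)) = (284 + 2225) + ((722 - 48) + 28) = 2509 + (674 + 28) = 2509 + 702 = 3211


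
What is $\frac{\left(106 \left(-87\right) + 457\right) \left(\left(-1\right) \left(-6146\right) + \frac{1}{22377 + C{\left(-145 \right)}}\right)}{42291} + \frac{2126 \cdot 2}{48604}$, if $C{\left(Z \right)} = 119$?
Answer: $- \frac{14724209080694587}{11560198160736} \approx -1273.7$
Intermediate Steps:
$\frac{\left(106 \left(-87\right) + 457\right) \left(\left(-1\right) \left(-6146\right) + \frac{1}{22377 + C{\left(-145 \right)}}\right)}{42291} + \frac{2126 \cdot 2}{48604} = \frac{\left(106 \left(-87\right) + 457\right) \left(\left(-1\right) \left(-6146\right) + \frac{1}{22377 + 119}\right)}{42291} + \frac{2126 \cdot 2}{48604} = \left(-9222 + 457\right) \left(6146 + \frac{1}{22496}\right) \frac{1}{42291} + 4252 \cdot \frac{1}{48604} = - 8765 \left(6146 + \frac{1}{22496}\right) \frac{1}{42291} + \frac{1063}{12151} = \left(-8765\right) \frac{138260417}{22496} \cdot \frac{1}{42291} + \frac{1063}{12151} = \left(- \frac{1211852555005}{22496}\right) \frac{1}{42291} + \frac{1063}{12151} = - \frac{1211852555005}{951378336} + \frac{1063}{12151} = - \frac{14724209080694587}{11560198160736}$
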